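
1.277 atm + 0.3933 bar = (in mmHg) 1 atm = 101325 Pa, so 1.277 atm = 1.277 * 101325 = 129392.02 Pa. 1 bar = 100000 Pa, so 0.3933 bar = 0.3933 * 100000 = 39330 Pa. Sum: 129392.02 + 39330 = 168722.02 Pa. 1 mmHg = 133.32237 Pa, so 168722.02 Pa = 168722.02 / 133.32237 = 1265.5193 mmHg ≈ 1266 mmHg (4 s.f.). Final answer: 1266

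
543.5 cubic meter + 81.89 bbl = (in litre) 5.565e+05. Check: 543.5 cubic meter = 543.5 m^3. 1 bbl = 0.15898729 m^3, so 81.89 bbl = 81.89 * 0.15898729 = 13.01947 m^3. Sum: 543.5 + 13.01947 = 556.51947 m^3. 1 litre = 0.001 m^3, so 556.51947 m^3 = 556.51947 / 0.001 = 556519.47 litre ≈ 5.565e+05 litre (4 s.f.).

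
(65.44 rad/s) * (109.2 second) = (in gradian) 4.549e+05. Check: 65.44 rad/s is already in rad/s. 109.2 second = 109.2 s. Combine: 65.44 rad/s * 109.2 s = 7146.048 rad. 1 gradian = 0.015707963 rad, so 7146.048 rad = 7146.048 / 0.015707963 = 454931.55 gradian ≈ 4.549e+05 gradian (4 s.f.).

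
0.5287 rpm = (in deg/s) 3.172. Check: 1 rpm = 0.10471976 rad/s, so 0.5287 rpm = 0.5287 * 0.10471976 = 0.055365335 rad/s. 1 deg/s = 0.017453293 rad/s, so 0.055365335 rad/s = 0.055365335 / 0.017453293 = 3.1722 deg/s ≈ 3.172 deg/s (4 s.f.).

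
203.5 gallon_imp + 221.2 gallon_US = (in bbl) 11.09. Check: 1 gallon_imp = 0.00454609 m^3, so 203.5 gallon_imp = 203.5 * 0.00454609 = 0.92512931 m^3. 1 gallon_US = 0.0037854118 m^3, so 221.2 gallon_US = 221.2 * 0.0037854118 = 0.83733309 m^3. Sum: 0.92512931 + 0.83733309 = 1.7624624 m^3. 1 bbl = 0.15898729 m^3, so 1.7624624 m^3 = 1.7624624 / 0.15898729 = 11.085555 bbl ≈ 11.09 bbl (4 s.f.).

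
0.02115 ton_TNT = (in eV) 5.523e+26. Check: 1 ton_TNT = 4.184e+09 J, so 0.02115 ton_TNT = 0.02115 * 4.184e+09 = 88491600 J. 1 eV = 1.6021766e-19 J, so 88491600 J = 88491600 / 1.6021766e-19 = 5.5232112e+26 eV ≈ 5.523e+26 eV (4 s.f.).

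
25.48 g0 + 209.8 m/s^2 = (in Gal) 1 g0 = 9.80665 m/s^2, so 25.48 g0 = 25.48 * 9.80665 = 249.87344 m/s^2. 209.8 m/s^2 is already in m/s^2. Sum: 249.87344 + 209.8 = 459.67344 m/s^2. 1 Gal = 0.01 m/s^2, so 459.67344 m/s^2 = 459.67344 / 0.01 = 45967.344 Gal ≈ 4.597e+04 Gal (4 s.f.). Final answer: 4.597e+04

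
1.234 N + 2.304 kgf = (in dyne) 2.383e+06. Check: 1.234 N is already in N. 1 kgf = 9.80665 N, so 2.304 kgf = 2.304 * 9.80665 = 22.594522 N. Sum: 1.234 + 22.594522 = 23.828522 N. 1 dyne = 1e-05 N, so 23.828522 N = 23.828522 / 1e-05 = 2382852.2 dyne ≈ 2.383e+06 dyne (4 s.f.).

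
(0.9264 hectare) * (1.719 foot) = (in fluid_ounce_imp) 1.708e+08. Check: 1 hectare = 10000 m^2, so 0.9264 hectare = 0.9264 * 10000 = 9264 m^2. 1 foot = 0.3048 m, so 1.719 foot = 1.719 * 0.3048 = 0.5239512 m. Combine: 9264 m^2 * 0.5239512 m = 4853.8839 m^3. 1 fluid_ounce_imp = 2.8413063e-05 m^3, so 4853.8839 m^3 = 4853.8839 / 2.8413063e-05 = 1.7083283e+08 fluid_ounce_imp ≈ 1.708e+08 fluid_ounce_imp (4 s.f.).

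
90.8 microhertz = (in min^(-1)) 0.005448. Check: 1 microhertz = 1e-06 Hz, so 90.8 microhertz = 90.8 * 1e-06 = 9.08e-05 Hz. 1 min^(-1) = 0.016666667 Hz, so 9.08e-05 Hz = 9.08e-05 / 0.016666667 = 0.005448 min^(-1).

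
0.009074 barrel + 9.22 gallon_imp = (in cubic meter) 0.04336. Check: 1 barrel = 0.15898729 m^3, so 0.009074 barrel = 0.009074 * 0.15898729 = 0.0014426507 m^3. 1 gallon_imp = 0.00454609 m^3, so 9.22 gallon_imp = 9.22 * 0.00454609 = 0.04191495 m^3. Sum: 0.0014426507 + 0.04191495 = 0.043357601 m^3. 0.043357601 m^3 = 0.043357601 cubic meter ≈ 0.04336 cubic meter (4 s.f.).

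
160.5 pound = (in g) 1 pound = 0.45359237 kg, so 160.5 pound = 160.5 * 0.45359237 = 72.801575 kg. 1 g = 0.001 kg, so 72.801575 kg = 72.801575 / 0.001 = 72801.575 g ≈ 7.28e+04 g (4 s.f.). Final answer: 7.28e+04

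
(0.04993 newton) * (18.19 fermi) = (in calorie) 2.171e-16. Check: 0.04993 newton = 0.04993 N. 1 fermi = 1e-15 m, so 18.19 fermi = 18.19 * 1e-15 = 1.819e-14 m. Combine: 0.04993 N * 1.819e-14 m = 9.082267e-16 J. 1 calorie = 4.184 J, so 9.082267e-16 J = 9.082267e-16 / 4.184 = 2.1707139e-16 calorie ≈ 2.171e-16 calorie (4 s.f.).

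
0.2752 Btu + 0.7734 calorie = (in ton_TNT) 1 Btu = 1055.0559 J, so 0.2752 Btu = 0.2752 * 1055.0559 = 290.35137 J. 1 calorie = 4.184 J, so 0.7734 calorie = 0.7734 * 4.184 = 3.2359056 J. Sum: 290.35137 + 3.2359056 = 293.58728 J. 1 ton_TNT = 4.184e+09 J, so 293.58728 J = 293.58728 / 4.184e+09 = 7.0169043e-08 ton_TNT ≈ 7.017e-08 ton_TNT (4 s.f.). Final answer: 7.017e-08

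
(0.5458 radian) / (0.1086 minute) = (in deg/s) 0.5458 radian = 0.5458 rad. 1 minute = 60 s, so 0.1086 minute = 0.1086 * 60 = 6.516 s. Combine: 0.5458 rad / 6.516 s = 0.083763045 rad/s. 1 deg/s = 0.017453293 rad/s, so 0.083763045 rad/s = 0.083763045 / 0.017453293 = 4.7992689 deg/s ≈ 4.799 deg/s (4 s.f.). Final answer: 4.799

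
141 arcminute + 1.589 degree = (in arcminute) 1 arcminute = 0.00029088821 rad, so 141 arcminute = 141 * 0.00029088821 = 0.041015237 rad. 1 degree = 0.017453293 rad, so 1.589 degree = 1.589 * 0.017453293 = 0.027733282 rad. Sum: 0.041015237 + 0.027733282 = 0.068748519 rad. 1 arcminute = 0.00029088821 rad, so 0.068748519 rad = 0.068748519 / 0.00029088821 = 236.34 arcminute ≈ 236.3 arcminute (4 s.f.). Final answer: 236.3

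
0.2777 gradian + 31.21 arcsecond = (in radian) 1 gradian = 0.015707963 rad, so 0.2777 gradian = 0.2777 * 0.015707963 = 0.0043621014 rad. 1 arcsecond = 4.8481368e-06 rad, so 31.21 arcsecond = 31.21 * 4.8481368e-06 = 0.00015131035 rad. Sum: 0.0043621014 + 0.00015131035 = 0.0045134117 rad. 0.0045134117 rad = 0.0045134117 radian ≈ 0.004513 radian (4 s.f.). Final answer: 0.004513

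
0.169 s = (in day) 1.956e-06. Check: 1 day = 86400 s, so 0.169 s = 0.169 / 86400 = 1.9560185e-06 day ≈ 1.956e-06 day (4 s.f.).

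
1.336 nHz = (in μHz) 1 nHz = 1e-09 Hz, so 1.336 nHz = 1.336 * 1e-09 = 1.336e-09 Hz. 1 μHz = 1e-06 Hz, so 1.336e-09 Hz = 1.336e-09 / 1e-06 = 0.001336 μHz. Final answer: 0.001336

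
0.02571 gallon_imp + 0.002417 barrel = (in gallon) 0.1324. Check: 1 gallon_imp = 0.00454609 m^3, so 0.02571 gallon_imp = 0.02571 * 0.00454609 = 0.00011687997 m^3. 1 barrel = 0.15898729 m^3, so 0.002417 barrel = 0.002417 * 0.15898729 = 0.00038427229 m^3. Sum: 0.00011687997 + 0.00038427229 = 0.00050115227 m^3. 1 gallon = 0.0037854118 m^3, so 0.00050115227 m^3 = 0.00050115227 / 0.0037854118 = 0.13239042 gallon ≈ 0.1324 gallon (4 s.f.).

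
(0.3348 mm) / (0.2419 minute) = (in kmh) 1 mm = 0.001 m, so 0.3348 mm = 0.3348 * 0.001 = 0.0003348 m. 1 minute = 60 s, so 0.2419 minute = 0.2419 * 60 = 14.514 s. Combine: 0.0003348 m / 14.514 s = 2.3067383e-05 m/s. 1 kmh = 0.27777778 m/s, so 2.3067383e-05 m/s = 2.3067383e-05 / 0.27777778 = 8.304258e-05 kmh ≈ 8.304e-05 kmh (4 s.f.). Final answer: 8.304e-05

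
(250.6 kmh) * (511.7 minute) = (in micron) 2.137e+12. Check: 1 kmh = 0.27777778 m/s, so 250.6 kmh = 250.6 * 0.27777778 = 69.611111 m/s. 1 minute = 60 s, so 511.7 minute = 511.7 * 60 = 30702 s. Combine: 69.611111 m/s * 30702 s = 2137200.3 m. 1 micron = 1e-06 m, so 2137200.3 m = 2137200.3 / 1e-06 = 2.1372003e+12 micron ≈ 2.137e+12 micron (4 s.f.).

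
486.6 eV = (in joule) 1 eV = 1.6021766e-19 J, so 486.6 eV = 486.6 * 1.6021766e-19 = 7.7961915e-17 J. 7.7961915e-17 J = 7.7961915e-17 joule ≈ 7.796e-17 joule (4 s.f.). Final answer: 7.796e-17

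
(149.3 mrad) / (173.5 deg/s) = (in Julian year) 1 mrad = 0.001 rad, so 149.3 mrad = 149.3 * 0.001 = 0.1493 rad. 1 deg/s = 0.017453293 rad/s, so 173.5 deg/s = 173.5 * 0.017453293 = 3.0281463 rad/s. Combine: 0.1493 rad / 3.0281463 rad/s = 0.049304092 s. 1 Julian year = 31557600 s, so 0.049304092 s = 0.049304092 / 31557600 = 1.5623524e-09 Julian year ≈ 1.562e-09 Julian year (4 s.f.). Final answer: 1.562e-09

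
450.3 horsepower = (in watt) 1 horsepower = 745.69987 W, so 450.3 horsepower = 450.3 * 745.69987 = 335788.65 W. 335788.65 W = 335788.65 watt ≈ 3.358e+05 watt (4 s.f.). Final answer: 3.358e+05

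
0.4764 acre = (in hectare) 1 acre = 4046.8564 m^2, so 0.4764 acre = 0.4764 * 4046.8564 = 1927.9224 m^2. 1 hectare = 10000 m^2, so 1927.9224 m^2 = 1927.9224 / 10000 = 0.19279224 hectare ≈ 0.1928 hectare (4 s.f.). Final answer: 0.1928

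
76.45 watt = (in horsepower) 76.45 watt = 76.45 W. 1 horsepower = 745.69987 W, so 76.45 W = 76.45 / 745.69987 = 0.10252114 horsepower ≈ 0.1025 horsepower (4 s.f.). Final answer: 0.1025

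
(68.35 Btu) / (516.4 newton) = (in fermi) 1.396e+17. Check: 1 Btu = 1055.0559 J, so 68.35 Btu = 68.35 * 1055.0559 = 72113.068 J. 516.4 newton = 516.4 N. Combine: 72113.068 J / 516.4 N = 139.64575 m. 1 fermi = 1e-15 m, so 139.64575 m = 139.64575 / 1e-15 = 1.3964575e+17 fermi ≈ 1.396e+17 fermi (4 s.f.).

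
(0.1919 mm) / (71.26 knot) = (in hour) 1 mm = 0.001 m, so 0.1919 mm = 0.1919 * 0.001 = 0.0001919 m. 1 knot = 0.51444444 m/s, so 71.26 knot = 71.26 * 0.51444444 = 36.659311 m/s. Combine: 0.0001919 m / 36.659311 m/s = 5.2346865e-06 s. 1 hour = 3600 s, so 5.2346865e-06 s = 5.2346865e-06 / 3600 = 1.4540796e-09 hour ≈ 1.454e-09 hour (4 s.f.). Final answer: 1.454e-09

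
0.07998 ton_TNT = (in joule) 3.346e+08. Check: 1 ton_TNT = 4.184e+09 J, so 0.07998 ton_TNT = 0.07998 * 4.184e+09 = 3.3463632e+08 J. 3.3463632e+08 J = 3.3463632e+08 joule ≈ 3.346e+08 joule (4 s.f.).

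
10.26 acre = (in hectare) 1 acre = 4046.8564 m^2, so 10.26 acre = 10.26 * 4046.8564 = 41520.747 m^2. 1 hectare = 10000 m^2, so 41520.747 m^2 = 41520.747 / 10000 = 4.1520747 hectare ≈ 4.152 hectare (4 s.f.). Final answer: 4.152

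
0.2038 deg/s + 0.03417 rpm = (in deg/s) 1 deg/s = 0.017453293 rad/s, so 0.2038 deg/s = 0.2038 * 0.017453293 = 0.003556981 rad/s. 1 rpm = 0.10471976 rad/s, so 0.03417 rpm = 0.03417 * 0.10471976 = 0.003578274 rad/s. Sum: 0.003556981 + 0.003578274 = 0.007135255 rad/s. 1 deg/s = 0.017453293 rad/s, so 0.007135255 rad/s = 0.007135255 / 0.017453293 = 0.40882 deg/s ≈ 0.4088 deg/s (4 s.f.). Final answer: 0.4088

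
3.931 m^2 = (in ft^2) 42.31. Check: 1 ft^2 = 0.09290304 m^2, so 3.931 m^2 = 3.931 / 0.09290304 = 42.312932 ft^2 ≈ 42.31 ft^2 (4 s.f.).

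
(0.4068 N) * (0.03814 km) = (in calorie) 0.4068 N is already in N. 1 km = 1000 m, so 0.03814 km = 0.03814 * 1000 = 38.14 m. Combine: 0.4068 N * 38.14 m = 15.515352 J. 1 calorie = 4.184 J, so 15.515352 J = 15.515352 / 4.184 = 3.7082581 calorie ≈ 3.708 calorie (4 s.f.). Final answer: 3.708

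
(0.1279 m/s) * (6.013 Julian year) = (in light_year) 0.1279 m/s is already in m/s. 1 Julian year = 31557600 s, so 6.013 Julian year = 6.013 * 31557600 = 1.8975585e+08 s. Combine: 0.1279 m/s * 1.8975585e+08 s = 24269773 m. 1 light_year = 9.4607305e+15 m, so 24269773 m = 24269773 / 9.4607305e+15 = 2.565317e-09 light_year ≈ 2.565e-09 light_year (4 s.f.). Final answer: 2.565e-09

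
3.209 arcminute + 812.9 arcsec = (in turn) 0.0007758. Check: 1 arcminute = 0.00029088821 rad, so 3.209 arcminute = 3.209 * 0.00029088821 = 0.00093346026 rad. 1 arcsec = 4.8481368e-06 rad, so 812.9 arcsec = 812.9 * 4.8481368e-06 = 0.0039410504 rad. Sum: 0.00093346026 + 0.0039410504 = 0.0048745107 rad. 1 turn = 6.2831853 rad, so 0.0048745107 rad = 0.0048745107 / 6.2831853 = 0.00077580247 turn ≈ 0.0007758 turn (4 s.f.).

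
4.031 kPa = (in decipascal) 1 kPa = 1000 Pa, so 4.031 kPa = 4.031 * 1000 = 4031 Pa. 1 decipascal = 0.1 Pa, so 4031 Pa = 4031 / 0.1 = 40310 decipascal ≈ 4.031e+04 decipascal (4 s.f.). Final answer: 4.031e+04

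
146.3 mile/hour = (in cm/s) 6540. Check: 1 mile/hour = 0.44704 m/s, so 146.3 mile/hour = 146.3 * 0.44704 = 65.401952 m/s. 1 cm/s = 0.01 m/s, so 65.401952 m/s = 65.401952 / 0.01 = 6540.1952 cm/s ≈ 6540 cm/s (4 s.f.).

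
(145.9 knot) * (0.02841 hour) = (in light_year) 8.114e-13. Check: 1 knot = 0.51444444 m/s, so 145.9 knot = 145.9 * 0.51444444 = 75.057444 m/s. 1 hour = 3600 s, so 0.02841 hour = 0.02841 * 3600 = 102.276 s. Combine: 75.057444 m/s * 102.276 s = 7676.5752 m. 1 light_year = 9.4607305e+15 m, so 7676.5752 m = 7676.5752 / 9.4607305e+15 = 8.1141464e-13 light_year ≈ 8.114e-13 light_year (4 s.f.).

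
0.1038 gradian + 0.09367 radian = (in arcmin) 1 gradian = 0.015707963 rad, so 0.1038 gradian = 0.1038 * 0.015707963 = 0.0016304866 rad. 0.09367 radian = 0.09367 rad. Sum: 0.0016304866 + 0.09367 = 0.095300487 rad. 1 arcmin = 0.00029088821 rad, so 0.095300487 rad = 0.095300487 / 0.00029088821 = 327.61894 arcmin ≈ 327.6 arcmin (4 s.f.). Final answer: 327.6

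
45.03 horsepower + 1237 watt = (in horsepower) 46.69. Check: 1 horsepower = 745.69987 W, so 45.03 horsepower = 45.03 * 745.69987 = 33578.865 W. 1237 watt = 1237 W. Sum: 33578.865 + 1237 = 34815.865 W. 1 horsepower = 745.69987 W, so 34815.865 W = 34815.865 / 745.69987 = 46.688844 horsepower ≈ 46.69 horsepower (4 s.f.).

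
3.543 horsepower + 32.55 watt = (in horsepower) 3.587. Check: 1 horsepower = 745.69987 W, so 3.543 horsepower = 3.543 * 745.69987 = 2642.0146 W. 32.55 watt = 32.55 W. Sum: 2642.0146 + 32.55 = 2674.5646 W. 1 horsepower = 745.69987 W, so 2674.5646 W = 2674.5646 / 745.69987 = 3.5866503 horsepower ≈ 3.587 horsepower (4 s.f.).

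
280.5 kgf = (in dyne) 2.751e+08. Check: 1 kgf = 9.80665 N, so 280.5 kgf = 280.5 * 9.80665 = 2750.7653 N. 1 dyne = 1e-05 N, so 2750.7653 N = 2750.7653 / 1e-05 = 2.7507653e+08 dyne ≈ 2.751e+08 dyne (4 s.f.).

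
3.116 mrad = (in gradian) 1 mrad = 0.001 rad, so 3.116 mrad = 3.116 * 0.001 = 0.003116 rad. 1 gradian = 0.015707963 rad, so 0.003116 rad = 0.003116 / 0.015707963 = 0.19837072 gradian ≈ 0.1984 gradian (4 s.f.). Final answer: 0.1984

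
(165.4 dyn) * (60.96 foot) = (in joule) 0.03073. Check: 1 dyn = 1e-05 N, so 165.4 dyn = 165.4 * 1e-05 = 0.001654 N. 1 foot = 0.3048 m, so 60.96 foot = 60.96 * 0.3048 = 18.580608 m. Combine: 0.001654 N * 18.580608 m = 0.030732326 J. 0.030732326 J = 0.030732326 joule ≈ 0.03073 joule (4 s.f.).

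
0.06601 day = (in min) 1 day = 86400 s, so 0.06601 day = 0.06601 * 86400 = 5703.264 s. 1 min = 60 s, so 5703.264 s = 5703.264 / 60 = 95.0544 min ≈ 95.05 min (4 s.f.). Final answer: 95.05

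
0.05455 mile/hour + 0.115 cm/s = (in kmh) 0.09193. Check: 1 mile/hour = 0.44704 m/s, so 0.05455 mile/hour = 0.05455 * 0.44704 = 0.024386032 m/s. 1 cm/s = 0.01 m/s, so 0.115 cm/s = 0.115 * 0.01 = 0.00115 m/s. Sum: 0.024386032 + 0.00115 = 0.025536032 m/s. 1 kmh = 0.27777778 m/s, so 0.025536032 m/s = 0.025536032 / 0.27777778 = 0.091929715 kmh ≈ 0.09193 kmh (4 s.f.).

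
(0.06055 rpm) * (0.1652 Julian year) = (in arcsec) 1 rpm = 0.10471976 rad/s, so 0.06055 rpm = 0.06055 * 0.10471976 = 0.0063407812 rad/s. 1 Julian year = 31557600 s, so 0.1652 Julian year = 0.1652 * 31557600 = 5213315.5 s. Combine: 0.0063407812 rad/s * 5213315.5 s = 33056.493 rad. 1 arcsec = 4.8481368e-06 rad, so 33056.493 rad = 33056.493 / 4.8481368e-06 = 6.8183911e+09 arcsec ≈ 6.818e+09 arcsec (4 s.f.). Final answer: 6.818e+09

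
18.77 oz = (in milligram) 5.321e+05. Check: 1 oz = 0.028349523 kg, so 18.77 oz = 18.77 * 0.028349523 = 0.53212055 kg. 1 milligram = 1e-06 kg, so 0.53212055 kg = 0.53212055 / 1e-06 = 532120.55 milligram ≈ 5.321e+05 milligram (4 s.f.).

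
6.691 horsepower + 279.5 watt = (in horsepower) 7.066. Check: 1 horsepower = 745.69987 W, so 6.691 horsepower = 6.691 * 745.69987 = 4989.4778 W. 279.5 watt = 279.5 W. Sum: 4989.4778 + 279.5 = 5268.9778 W. 1 horsepower = 745.69987 W, so 5268.9778 W = 5268.9778 / 745.69987 = 7.0658157 horsepower ≈ 7.066 horsepower (4 s.f.).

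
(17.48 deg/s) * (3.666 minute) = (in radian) 67.11. Check: 1 deg/s = 0.017453293 rad/s, so 17.48 deg/s = 17.48 * 0.017453293 = 0.30508355 rad/s. 1 minute = 60 s, so 3.666 minute = 3.666 * 60 = 219.96 s. Combine: 0.30508355 rad/s * 219.96 s = 67.106178 rad. 67.106178 rad = 67.106178 radian ≈ 67.11 radian (4 s.f.).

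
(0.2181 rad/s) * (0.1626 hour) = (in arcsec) 2.633e+07. Check: 0.2181 rad/s is already in rad/s. 1 hour = 3600 s, so 0.1626 hour = 0.1626 * 3600 = 585.36 s. Combine: 0.2181 rad/s * 585.36 s = 127.66702 rad. 1 arcsec = 4.8481368e-06 rad, so 127.66702 rad = 127.66702 / 4.8481368e-06 = 26333212 arcsec ≈ 2.633e+07 arcsec (4 s.f.).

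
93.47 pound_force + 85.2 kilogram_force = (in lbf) 1 pound_force = 4.4482216 N, so 93.47 pound_force = 93.47 * 4.4482216 = 415.77527 N. 1 kilogram_force = 9.80665 N, so 85.2 kilogram_force = 85.2 * 9.80665 = 835.52658 N. Sum: 415.77527 + 835.52658 = 1251.3019 N. 1 lbf = 4.4482216 N, so 1251.3019 N = 1251.3019 / 4.4482216 = 281.30385 lbf ≈ 281.3 lbf (4 s.f.). Final answer: 281.3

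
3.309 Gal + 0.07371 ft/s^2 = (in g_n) 0.005665. Check: 1 Gal = 0.01 m/s^2, so 3.309 Gal = 3.309 * 0.01 = 0.03309 m/s^2. 1 ft/s^2 = 0.3048 m/s^2, so 0.07371 ft/s^2 = 0.07371 * 0.3048 = 0.022466808 m/s^2. Sum: 0.03309 + 0.022466808 = 0.055556808 m/s^2. 1 g_n = 9.80665 m/s^2, so 0.055556808 m/s^2 = 0.055556808 / 9.80665 = 0.0056652178 g_n ≈ 0.005665 g_n (4 s.f.).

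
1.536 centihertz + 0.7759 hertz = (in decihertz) 1 centihertz = 0.01 Hz, so 1.536 centihertz = 1.536 * 0.01 = 0.01536 Hz. 0.7759 hertz = 0.7759 Hz. Sum: 0.01536 + 0.7759 = 0.79126 Hz. 1 decihertz = 0.1 Hz, so 0.79126 Hz = 0.79126 / 0.1 = 7.9126 decihertz ≈ 7.913 decihertz (4 s.f.). Final answer: 7.913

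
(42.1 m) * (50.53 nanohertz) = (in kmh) 7.658e-06. Check: 42.1 m is already in m. 1 nanohertz = 1e-09 Hz, so 50.53 nanohertz = 50.53 * 1e-09 = 5.053e-08 Hz. Combine: 42.1 m * 5.053e-08 Hz = 2.127313e-06 m/s. 1 kmh = 0.27777778 m/s, so 2.127313e-06 m/s = 2.127313e-06 / 0.27777778 = 7.6583268e-06 kmh ≈ 7.658e-06 kmh (4 s.f.).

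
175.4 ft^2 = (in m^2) 1 ft^2 = 0.09290304 m^2, so 175.4 ft^2 = 175.4 * 0.09290304 = 16.295193 m^2. Result: 16.295193 m^2 ≈ 16.3 m^2 (4 s.f.). Final answer: 16.3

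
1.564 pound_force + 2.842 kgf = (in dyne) 1 pound_force = 4.4482216 N, so 1.564 pound_force = 1.564 * 4.4482216 = 6.9570186 N. 1 kgf = 9.80665 N, so 2.842 kgf = 2.842 * 9.80665 = 27.870499 N. Sum: 6.9570186 + 27.870499 = 34.827518 N. 1 dyne = 1e-05 N, so 34.827518 N = 34.827518 / 1e-05 = 3482751.8 dyne ≈ 3.483e+06 dyne (4 s.f.). Final answer: 3.483e+06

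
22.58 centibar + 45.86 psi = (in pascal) 1 centibar = 1000 Pa, so 22.58 centibar = 22.58 * 1000 = 22580 Pa. 1 psi = 6894.7573 Pa, so 45.86 psi = 45.86 * 6894.7573 = 316193.57 Pa. Sum: 22580 + 316193.57 = 338773.57 Pa. 338773.57 Pa = 338773.57 pascal ≈ 3.388e+05 pascal (4 s.f.). Final answer: 3.388e+05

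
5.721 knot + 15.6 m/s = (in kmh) 1 knot = 0.51444444 m/s, so 5.721 knot = 5.721 * 0.51444444 = 2.9431367 m/s. 15.6 m/s is already in m/s. Sum: 2.9431367 + 15.6 = 18.543137 m/s. 1 kmh = 0.27777778 m/s, so 18.543137 m/s = 18.543137 / 0.27777778 = 66.755292 kmh ≈ 66.76 kmh (4 s.f.). Final answer: 66.76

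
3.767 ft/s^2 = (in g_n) 1 ft/s^2 = 0.3048 m/s^2, so 3.767 ft/s^2 = 3.767 * 0.3048 = 1.1481816 m/s^2. 1 g_n = 9.80665 m/s^2, so 1.1481816 m/s^2 = 1.1481816 / 9.80665 = 0.11708194 g_n ≈ 0.1171 g_n (4 s.f.). Final answer: 0.1171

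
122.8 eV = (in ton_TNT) 4.702e-27. Check: 1 eV = 1.6021766e-19 J, so 122.8 eV = 122.8 * 1.6021766e-19 = 1.9674729e-17 J. 1 ton_TNT = 4.184e+09 J, so 1.9674729e-17 J = 1.9674729e-17 / 4.184e+09 = 4.7023731e-27 ton_TNT ≈ 4.702e-27 ton_TNT (4 s.f.).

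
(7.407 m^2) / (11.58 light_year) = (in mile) 7.407 m^2 is already in m^2. 1 light_year = 9.4607305e+15 m, so 11.58 light_year = 11.58 * 9.4607305e+15 = 1.0955526e+17 m. Combine: 7.407 m^2 / 1.0955526e+17 m = 6.7609717e-17 m. 1 mile = 1609.344 m, so 6.7609717e-17 m = 6.7609717e-17 / 1609.344 = 4.201073e-20 mile ≈ 4.201e-20 mile (4 s.f.). Final answer: 4.201e-20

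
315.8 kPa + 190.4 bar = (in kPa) 1.936e+04. Check: 1 kPa = 1000 Pa, so 315.8 kPa = 315.8 * 1000 = 315800 Pa. 1 bar = 100000 Pa, so 190.4 bar = 190.4 * 100000 = 19040000 Pa. Sum: 315800 + 19040000 = 19355800 Pa. 1 kPa = 1000 Pa, so 19355800 Pa = 19355800 / 1000 = 19355.8 kPa ≈ 1.936e+04 kPa (4 s.f.).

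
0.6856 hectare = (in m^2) 1 hectare = 10000 m^2, so 0.6856 hectare = 0.6856 * 10000 = 6856 m^2. Result: 6856 m^2. Final answer: 6856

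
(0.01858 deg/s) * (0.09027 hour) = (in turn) 0.01677. Check: 1 deg/s = 0.017453293 rad/s, so 0.01858 deg/s = 0.01858 * 0.017453293 = 0.00032428218 rad/s. 1 hour = 3600 s, so 0.09027 hour = 0.09027 * 3600 = 324.972 s. Combine: 0.00032428218 rad/s * 324.972 s = 0.10538263 rad. 1 turn = 6.2831853 rad, so 0.10538263 rad = 0.10538263 / 6.2831853 = 0.016772166 turn ≈ 0.01677 turn (4 s.f.).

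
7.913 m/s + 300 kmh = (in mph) 204.1. Check: 7.913 m/s is already in m/s. 1 kmh = 0.27777778 m/s, so 300 kmh = 300 * 0.27777778 = 83.333333 m/s. Sum: 7.913 + 83.333333 = 91.246333 m/s. 1 mph = 0.44704 m/s, so 91.246333 m/s = 91.246333 / 0.44704 = 204.11223 mph ≈ 204.1 mph (4 s.f.).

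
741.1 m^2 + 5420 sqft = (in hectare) 741.1 m^2 is already in m^2. 1 sqft = 0.09290304 m^2, so 5420 sqft = 5420 * 0.09290304 = 503.53448 m^2. Sum: 741.1 + 503.53448 = 1244.6345 m^2. 1 hectare = 10000 m^2, so 1244.6345 m^2 = 1244.6345 / 10000 = 0.12446345 hectare ≈ 0.1245 hectare (4 s.f.). Final answer: 0.1245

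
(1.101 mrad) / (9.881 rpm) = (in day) 1 mrad = 0.001 rad, so 1.101 mrad = 1.101 * 0.001 = 0.001101 rad. 1 rpm = 0.10471976 rad/s, so 9.881 rpm = 9.881 * 0.10471976 = 1.0347359 rad/s. Combine: 0.001101 rad / 1.0347359 rad/s = 0.0010640396 s. 1 day = 86400 s, so 0.0010640396 s = 0.0010640396 / 86400 = 1.2315273e-08 day ≈ 1.232e-08 day (4 s.f.). Final answer: 1.232e-08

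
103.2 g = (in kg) 1 g = 0.001 kg, so 103.2 g = 103.2 * 0.001 = 0.1032 kg. Result: 0.1032 kg. Final answer: 0.1032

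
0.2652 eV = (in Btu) 4.027e-23. Check: 1 eV = 1.6021766e-19 J, so 0.2652 eV = 0.2652 * 1.6021766e-19 = 4.2489724e-20 J. 1 Btu = 1055.0559 J, so 4.2489724e-20 J = 4.2489724e-20 / 1055.0559 = 4.0272488e-23 Btu ≈ 4.027e-23 Btu (4 s.f.).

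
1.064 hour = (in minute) 63.84. Check: 1 hour = 3600 s, so 1.064 hour = 1.064 * 3600 = 3830.4 s. 1 minute = 60 s, so 3830.4 s = 3830.4 / 60 = 63.84 minute.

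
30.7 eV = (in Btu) 1 eV = 1.6021766e-19 J, so 30.7 eV = 30.7 * 1.6021766e-19 = 4.9186823e-18 J. 1 Btu = 1055.0559 J, so 4.9186823e-18 J = 4.9186823e-18 / 1055.0559 = 4.6620113e-21 Btu ≈ 4.662e-21 Btu (4 s.f.). Final answer: 4.662e-21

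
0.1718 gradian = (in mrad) 2.699. Check: 1 gradian = 0.015707963 rad, so 0.1718 gradian = 0.1718 * 0.015707963 = 0.0026986281 rad. 1 mrad = 0.001 rad, so 0.0026986281 rad = 0.0026986281 / 0.001 = 2.6986281 mrad ≈ 2.699 mrad (4 s.f.).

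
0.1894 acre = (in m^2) 1 acre = 4046.8564 m^2, so 0.1894 acre = 0.1894 * 4046.8564 = 766.47461 m^2. Result: 766.47461 m^2 ≈ 766.5 m^2 (4 s.f.). Final answer: 766.5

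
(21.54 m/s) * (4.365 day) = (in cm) 21.54 m/s is already in m/s. 1 day = 86400 s, so 4.365 day = 4.365 * 86400 = 377136 s. Combine: 21.54 m/s * 377136 s = 8123509.4 m. 1 cm = 0.01 m, so 8123509.4 m = 8123509.4 / 0.01 = 8.1235094e+08 cm ≈ 8.124e+08 cm (4 s.f.). Final answer: 8.124e+08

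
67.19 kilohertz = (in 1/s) 6.719e+04. Check: 1 kilohertz = 1000 Hz, so 67.19 kilohertz = 67.19 * 1000 = 67190 Hz. 67190 Hz = 67190 1/s ≈ 6.719e+04 1/s (4 s.f.).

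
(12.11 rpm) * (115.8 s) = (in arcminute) 5.048e+05. Check: 1 rpm = 0.10471976 rad/s, so 12.11 rpm = 12.11 * 0.10471976 = 1.2681562 rad/s. 115.8 s is already in s. Combine: 1.2681562 rad/s * 115.8 s = 146.85249 rad. 1 arcminute = 0.00029088821 rad, so 146.85249 rad = 146.85249 / 0.00029088821 = 504841.68 arcminute ≈ 5.048e+05 arcminute (4 s.f.).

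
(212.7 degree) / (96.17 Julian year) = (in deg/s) 1 degree = 0.017453293 rad, so 212.7 degree = 212.7 * 0.017453293 = 3.7123153 rad. 1 Julian year = 31557600 s, so 96.17 Julian year = 96.17 * 31557600 = 3.0348944e+09 s. Combine: 3.7123153 rad / 3.0348944e+09 s = 1.2232107e-09 rad/s. 1 deg/s = 0.017453293 rad/s, so 1.2232107e-09 rad/s = 1.2232107e-09 / 0.017453293 = 7.0084811e-08 deg/s ≈ 7.008e-08 deg/s (4 s.f.). Final answer: 7.008e-08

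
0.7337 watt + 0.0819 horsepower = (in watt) 61.81. Check: 0.7337 watt = 0.7337 W. 1 horsepower = 745.69987 W, so 0.0819 horsepower = 0.0819 * 745.69987 = 61.072819 W. Sum: 0.7337 + 61.072819 = 61.806519 W. 61.806519 W = 61.806519 watt ≈ 61.81 watt (4 s.f.).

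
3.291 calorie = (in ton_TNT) 3.291e-09. Check: 1 calorie = 4.184 J, so 3.291 calorie = 3.291 * 4.184 = 13.769544 J. 1 ton_TNT = 4.184e+09 J, so 13.769544 J = 13.769544 / 4.184e+09 = 3.291e-09 ton_TNT.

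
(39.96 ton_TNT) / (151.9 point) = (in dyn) 3.12e+17. Check: 1 ton_TNT = 4.184e+09 J, so 39.96 ton_TNT = 39.96 * 4.184e+09 = 1.6719264e+11 J. 1 point = 0.00035277778 m, so 151.9 point = 151.9 * 0.00035277778 = 0.053586944 m. Combine: 1.6719264e+11 J / 0.053586944 m = 3.1200256e+12 N. 1 dyn = 1e-05 N, so 3.1200256e+12 N = 3.1200256e+12 / 1e-05 = 3.1200256e+17 dyn ≈ 3.12e+17 dyn (4 s.f.).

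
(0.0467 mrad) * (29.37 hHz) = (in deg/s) 7.859. Check: 1 mrad = 0.001 rad, so 0.0467 mrad = 0.0467 * 0.001 = 4.67e-05 rad. 1 hHz = 100 Hz, so 29.37 hHz = 29.37 * 100 = 2937 Hz. Combine: 4.67e-05 rad * 2937 Hz = 0.1371579 rad/s. 1 deg/s = 0.017453293 rad/s, so 0.1371579 rad/s = 0.1371579 / 0.017453293 = 7.8585688 deg/s ≈ 7.859 deg/s (4 s.f.).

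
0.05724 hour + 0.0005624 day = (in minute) 4.244. Check: 1 hour = 3600 s, so 0.05724 hour = 0.05724 * 3600 = 206.064 s. 1 day = 86400 s, so 0.0005624 day = 0.0005624 * 86400 = 48.59136 s. Sum: 206.064 + 48.59136 = 254.65536 s. 1 minute = 60 s, so 254.65536 s = 254.65536 / 60 = 4.244256 minute ≈ 4.244 minute (4 s.f.).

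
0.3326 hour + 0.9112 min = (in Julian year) 1 hour = 3600 s, so 0.3326 hour = 0.3326 * 3600 = 1197.36 s. 1 min = 60 s, so 0.9112 min = 0.9112 * 60 = 54.672 s. Sum: 1197.36 + 54.672 = 1252.032 s. 1 Julian year = 31557600 s, so 1252.032 s = 1252.032 / 31557600 = 3.96745e-05 Julian year ≈ 3.967e-05 Julian year (4 s.f.). Final answer: 3.967e-05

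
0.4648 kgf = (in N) 1 kgf = 9.80665 N, so 0.4648 kgf = 0.4648 * 9.80665 = 4.5581309 N. Result: 4.5581309 N ≈ 4.558 N (4 s.f.). Final answer: 4.558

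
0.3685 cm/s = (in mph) 1 cm/s = 0.01 m/s, so 0.3685 cm/s = 0.3685 * 0.01 = 0.003685 m/s. 1 mph = 0.44704 m/s, so 0.003685 m/s = 0.003685 / 0.44704 = 0.0082431102 mph ≈ 0.008243 mph (4 s.f.). Final answer: 0.008243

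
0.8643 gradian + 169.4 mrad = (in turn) 0.02912. Check: 1 gradian = 0.015707963 rad, so 0.8643 gradian = 0.8643 * 0.015707963 = 0.013576393 rad. 1 mrad = 0.001 rad, so 169.4 mrad = 169.4 * 0.001 = 0.1694 rad. Sum: 0.013576393 + 0.1694 = 0.18297639 rad. 1 turn = 6.2831853 rad, so 0.18297639 rad = 0.18297639 / 6.2831853 = 0.029121597 turn ≈ 0.02912 turn (4 s.f.).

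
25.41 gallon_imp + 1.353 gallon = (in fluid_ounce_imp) 1 gallon_imp = 0.00454609 m^3, so 25.41 gallon_imp = 25.41 * 0.00454609 = 0.11551615 m^3. 1 gallon = 0.0037854118 m^3, so 1.353 gallon = 1.353 * 0.0037854118 = 0.0051216621 m^3. Sum: 0.11551615 + 0.0051216621 = 0.12063781 m^3. 1 fluid_ounce_imp = 2.8413063e-05 m^3, so 0.12063781 m^3 = 0.12063781 / 2.8413063e-05 = 4245.8573 fluid_ounce_imp ≈ 4246 fluid_ounce_imp (4 s.f.). Final answer: 4246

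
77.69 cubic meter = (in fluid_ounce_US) 77.69 cubic meter = 77.69 m^3. 1 fluid_ounce_US = 2.957353e-05 m^3, so 77.69 m^3 = 77.69 / 2.957353e-05 = 2627011.4 fluid_ounce_US ≈ 2.627e+06 fluid_ounce_US (4 s.f.). Final answer: 2.627e+06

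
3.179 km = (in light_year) 3.36e-13. Check: 1 km = 1000 m, so 3.179 km = 3.179 * 1000 = 3179 m. 1 light_year = 9.4607305e+15 m, so 3179 m = 3179 / 9.4607305e+15 = 3.3602057e-13 light_year ≈ 3.36e-13 light_year (4 s.f.).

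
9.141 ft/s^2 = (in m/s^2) 2.786. Check: 1 ft/s^2 = 0.3048 m/s^2, so 9.141 ft/s^2 = 9.141 * 0.3048 = 2.7861768 m/s^2. Result: 2.7861768 m/s^2 ≈ 2.786 m/s^2 (4 s.f.).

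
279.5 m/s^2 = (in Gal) 2.795e+04. Check: 1 Gal = 0.01 m/s^2, so 279.5 m/s^2 = 279.5 / 0.01 = 27950 Gal ≈ 2.795e+04 Gal (4 s.f.).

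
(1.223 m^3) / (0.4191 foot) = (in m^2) 9.574. Check: 1.223 m^3 is already in m^3. 1 foot = 0.3048 m, so 0.4191 foot = 0.4191 * 0.3048 = 0.12774168 m. Combine: 1.223 m^3 / 0.12774168 m = 9.574009 m^2. Result: 9.574009 m^2 ≈ 9.574 m^2 (4 s.f.).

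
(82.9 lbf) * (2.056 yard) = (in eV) 4.327e+21. Check: 1 lbf = 4.4482216 N, so 82.9 lbf = 82.9 * 4.4482216 = 368.75757 N. 1 yard = 0.9144 m, so 2.056 yard = 2.056 * 0.9144 = 1.8800064 m. Combine: 368.75757 N * 1.8800064 m = 693.2666 J. 1 eV = 1.6021766e-19 J, so 693.2666 J = 693.2666 / 1.6021766e-19 = 4.3270297e+21 eV ≈ 4.327e+21 eV (4 s.f.).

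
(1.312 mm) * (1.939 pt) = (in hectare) 1 mm = 0.001 m, so 1.312 mm = 1.312 * 0.001 = 0.001312 m. 1 pt = 0.00035277778 m, so 1.939 pt = 1.939 * 0.00035277778 = 0.00068403611 m. Combine: 0.001312 m * 0.00068403611 m = 8.9745538e-07 m^2. 1 hectare = 10000 m^2, so 8.9745538e-07 m^2 = 8.9745538e-07 / 10000 = 8.9745538e-11 hectare ≈ 8.975e-11 hectare (4 s.f.). Final answer: 8.975e-11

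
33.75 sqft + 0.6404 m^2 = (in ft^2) 40.64. Check: 1 sqft = 0.09290304 m^2, so 33.75 sqft = 33.75 * 0.09290304 = 3.1354776 m^2. 0.6404 m^2 is already in m^2. Sum: 3.1354776 + 0.6404 = 3.7758776 m^2. 1 ft^2 = 0.09290304 m^2, so 3.7758776 m^2 = 3.7758776 / 0.09290304 = 40.643208 ft^2 ≈ 40.64 ft^2 (4 s.f.).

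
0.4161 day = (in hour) 1 day = 86400 s, so 0.4161 day = 0.4161 * 86400 = 35951.04 s. 1 hour = 3600 s, so 35951.04 s = 35951.04 / 3600 = 9.9864 hour ≈ 9.986 hour (4 s.f.). Final answer: 9.986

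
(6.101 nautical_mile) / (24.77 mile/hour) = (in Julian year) 1 nautical_mile = 1852 m, so 6.101 nautical_mile = 6.101 * 1852 = 11299.052 m. 1 mile/hour = 0.44704 m/s, so 24.77 mile/hour = 24.77 * 0.44704 = 11.073181 m/s. Combine: 11299.052 m / 11.073181 m/s = 1020.398 s. 1 Julian year = 31557600 s, so 1020.398 s = 1020.398 / 31557600 = 3.2334463e-05 Julian year ≈ 3.233e-05 Julian year (4 s.f.). Final answer: 3.233e-05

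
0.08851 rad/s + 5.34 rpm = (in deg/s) 37.11. Check: 0.08851 rad/s is already in rad/s. 1 rpm = 0.10471976 rad/s, so 5.34 rpm = 5.34 * 0.10471976 = 0.55920349 rad/s. Sum: 0.08851 + 0.55920349 = 0.64771349 rad/s. 1 deg/s = 0.017453293 rad/s, so 0.64771349 rad/s = 0.64771349 / 0.017453293 = 37.111249 deg/s ≈ 37.11 deg/s (4 s.f.).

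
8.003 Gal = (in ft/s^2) 1 Gal = 0.01 m/s^2, so 8.003 Gal = 8.003 * 0.01 = 0.08003 m/s^2. 1 ft/s^2 = 0.3048 m/s^2, so 0.08003 m/s^2 = 0.08003 / 0.3048 = 0.26256562 ft/s^2 ≈ 0.2626 ft/s^2 (4 s.f.). Final answer: 0.2626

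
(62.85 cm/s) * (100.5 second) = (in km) 0.06316. Check: 1 cm/s = 0.01 m/s, so 62.85 cm/s = 62.85 * 0.01 = 0.6285 m/s. 100.5 second = 100.5 s. Combine: 0.6285 m/s * 100.5 s = 63.16425 m. 1 km = 1000 m, so 63.16425 m = 63.16425 / 1000 = 0.06316425 km ≈ 0.06316 km (4 s.f.).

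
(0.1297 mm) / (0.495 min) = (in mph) 9.769e-06. Check: 1 mm = 0.001 m, so 0.1297 mm = 0.1297 * 0.001 = 0.0001297 m. 1 min = 60 s, so 0.495 min = 0.495 * 60 = 29.7 s. Combine: 0.0001297 m / 29.7 s = 4.3670034e-06 m/s. 1 mph = 0.44704 m/s, so 4.3670034e-06 m/s = 4.3670034e-06 / 0.44704 = 9.7687083e-06 mph ≈ 9.769e-06 mph (4 s.f.).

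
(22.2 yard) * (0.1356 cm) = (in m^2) 1 yard = 0.9144 m, so 22.2 yard = 22.2 * 0.9144 = 20.29968 m. 1 cm = 0.01 m, so 0.1356 cm = 0.1356 * 0.01 = 0.001356 m. Combine: 20.29968 m * 0.001356 m = 0.027526366 m^2. Result: 0.027526366 m^2 ≈ 0.02753 m^2 (4 s.f.). Final answer: 0.02753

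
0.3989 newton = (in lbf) 0.3989 newton = 0.3989 N. 1 lbf = 4.4482216 N, so 0.3989 N = 0.3989 / 4.4482216 = 0.089676287 lbf ≈ 0.08968 lbf (4 s.f.). Final answer: 0.08968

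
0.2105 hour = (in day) 0.008771. Check: 1 hour = 3600 s, so 0.2105 hour = 0.2105 * 3600 = 757.8 s. 1 day = 86400 s, so 757.8 s = 757.8 / 86400 = 0.0087708333 day ≈ 0.008771 day (4 s.f.).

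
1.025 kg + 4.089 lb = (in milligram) 2.88e+06. Check: 1.025 kg is already in kg. 1 lb = 0.45359237 kg, so 4.089 lb = 4.089 * 0.45359237 = 1.8547392 kg. Sum: 1.025 + 1.8547392 = 2.8797392 kg. 1 milligram = 1e-06 kg, so 2.8797392 kg = 2.8797392 / 1e-06 = 2879739.2 milligram ≈ 2.88e+06 milligram (4 s.f.).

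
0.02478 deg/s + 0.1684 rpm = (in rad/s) 0.01807. Check: 1 deg/s = 0.017453293 rad/s, so 0.02478 deg/s = 0.02478 * 0.017453293 = 0.00043249259 rad/s. 1 rpm = 0.10471976 rad/s, so 0.1684 rpm = 0.1684 * 0.10471976 = 0.017634807 rad/s. Sum: 0.00043249259 + 0.017634807 = 0.018067299 rad/s. Result: 0.018067299 rad/s ≈ 0.01807 rad/s (4 s.f.).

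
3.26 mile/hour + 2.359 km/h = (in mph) 1 mile/hour = 0.44704 m/s, so 3.26 mile/hour = 3.26 * 0.44704 = 1.4573504 m/s. 1 km/h = 0.27777778 m/s, so 2.359 km/h = 2.359 * 0.27777778 = 0.65527778 m/s. Sum: 1.4573504 + 0.65527778 = 2.1126282 m/s. 1 mph = 0.44704 m/s, so 2.1126282 m/s = 2.1126282 / 0.44704 = 4.7258146 mph ≈ 4.726 mph (4 s.f.). Final answer: 4.726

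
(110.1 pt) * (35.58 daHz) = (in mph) 1 pt = 0.00035277778 m, so 110.1 pt = 110.1 * 0.00035277778 = 0.038840833 m. 1 daHz = 10 Hz, so 35.58 daHz = 35.58 * 10 = 355.8 Hz. Combine: 0.038840833 m * 355.8 Hz = 13.819568 m/s. 1 mph = 0.44704 m/s, so 13.819568 m/s = 13.819568 / 0.44704 = 30.913494 mph ≈ 30.91 mph (4 s.f.). Final answer: 30.91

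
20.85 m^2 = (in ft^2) 1 ft^2 = 0.09290304 m^2, so 20.85 m^2 = 20.85 / 0.09290304 = 224.42753 ft^2 ≈ 224.4 ft^2 (4 s.f.). Final answer: 224.4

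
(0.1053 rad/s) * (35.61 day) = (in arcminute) 0.1053 rad/s is already in rad/s. 1 day = 86400 s, so 35.61 day = 35.61 * 86400 = 3076704 s. Combine: 0.1053 rad/s * 3076704 s = 323976.93 rad. 1 arcminute = 0.00029088821 rad, so 323976.93 rad = 323976.93 / 0.00029088821 = 1.1137506e+09 arcminute ≈ 1.114e+09 arcminute (4 s.f.). Final answer: 1.114e+09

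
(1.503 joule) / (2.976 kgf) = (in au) 3.443e-13. Check: 1.503 joule = 1.503 J. 1 kgf = 9.80665 N, so 2.976 kgf = 2.976 * 9.80665 = 29.18459 N. Combine: 1.503 J / 29.18459 N = 0.051499781 m. 1 au = 1.4959787e+11 m, so 0.051499781 m = 0.051499781 / 1.4959787e+11 = 3.4425477e-13 au ≈ 3.443e-13 au (4 s.f.).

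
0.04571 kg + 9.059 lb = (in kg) 0.04571 kg is already in kg. 1 lb = 0.45359237 kg, so 9.059 lb = 9.059 * 0.45359237 = 4.1090933 kg. Sum: 0.04571 + 4.1090933 = 4.1548033 kg. Result: 4.1548033 kg ≈ 4.155 kg (4 s.f.). Final answer: 4.155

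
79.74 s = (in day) 0.0009229. Check: 1 day = 86400 s, so 79.74 s = 79.74 / 86400 = 0.00092291667 day ≈ 0.0009229 day (4 s.f.).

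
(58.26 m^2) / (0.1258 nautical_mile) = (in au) 1.672e-12. Check: 58.26 m^2 is already in m^2. 1 nautical_mile = 1852 m, so 0.1258 nautical_mile = 0.1258 * 1852 = 232.9816 m. Combine: 58.26 m^2 / 232.9816 m = 0.25006267 m. 1 au = 1.4959787e+11 m, so 0.25006267 m = 0.25006267 / 1.4959787e+11 = 1.6715657e-12 au ≈ 1.672e-12 au (4 s.f.).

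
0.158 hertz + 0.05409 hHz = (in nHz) 0.158 hertz = 0.158 Hz. 1 hHz = 100 Hz, so 0.05409 hHz = 0.05409 * 100 = 5.409 Hz. Sum: 0.158 + 5.409 = 5.567 Hz. 1 nHz = 1e-09 Hz, so 5.567 Hz = 5.567 / 1e-09 = 5.567e+09 nHz. Final answer: 5.567e+09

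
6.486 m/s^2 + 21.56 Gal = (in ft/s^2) 6.486 m/s^2 is already in m/s^2. 1 Gal = 0.01 m/s^2, so 21.56 Gal = 21.56 * 0.01 = 0.2156 m/s^2. Sum: 6.486 + 0.2156 = 6.7016 m/s^2. 1 ft/s^2 = 0.3048 m/s^2, so 6.7016 m/s^2 = 6.7016 / 0.3048 = 21.986877 ft/s^2 ≈ 21.99 ft/s^2 (4 s.f.). Final answer: 21.99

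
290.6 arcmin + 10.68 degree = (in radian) 0.2709. Check: 1 arcmin = 0.00029088821 rad, so 290.6 arcmin = 290.6 * 0.00029088821 = 0.084532113 rad. 1 degree = 0.017453293 rad, so 10.68 degree = 10.68 * 0.017453293 = 0.18640116 rad. Sum: 0.084532113 + 0.18640116 = 0.27093328 rad. 0.27093328 rad = 0.27093328 radian ≈ 0.2709 radian (4 s.f.).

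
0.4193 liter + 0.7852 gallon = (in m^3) 1 liter = 0.001 m^3, so 0.4193 liter = 0.4193 * 0.001 = 0.0004193 m^3. 1 gallon = 0.0037854118 m^3, so 0.7852 gallon = 0.7852 * 0.0037854118 = 0.0029723053 m^3. Sum: 0.0004193 + 0.0029723053 = 0.0033916053 m^3. Result: 0.0033916053 m^3 ≈ 0.003392 m^3 (4 s.f.). Final answer: 0.003392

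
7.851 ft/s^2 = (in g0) 1 ft/s^2 = 0.3048 m/s^2, so 7.851 ft/s^2 = 7.851 * 0.3048 = 2.3929848 m/s^2. 1 g0 = 9.80665 m/s^2, so 2.3929848 m/s^2 = 2.3929848 / 9.80665 = 0.24401654 g0 ≈ 0.244 g0 (4 s.f.). Final answer: 0.244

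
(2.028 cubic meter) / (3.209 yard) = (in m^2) 0.6911. Check: 2.028 cubic meter = 2.028 m^3. 1 yard = 0.9144 m, so 3.209 yard = 3.209 * 0.9144 = 2.9343096 m. Combine: 2.028 m^3 / 2.9343096 m = 0.69113361 m^2. Result: 0.69113361 m^2 ≈ 0.6911 m^2 (4 s.f.).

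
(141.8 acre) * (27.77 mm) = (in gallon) 4.21e+06. Check: 1 acre = 4046.8564 m^2, so 141.8 acre = 141.8 * 4046.8564 = 573844.24 m^2. 1 mm = 0.001 m, so 27.77 mm = 27.77 * 0.001 = 0.02777 m. Combine: 573844.24 m^2 * 0.02777 m = 15935.655 m^3. 1 gallon = 0.0037854118 m^3, so 15935.655 m^3 = 15935.655 / 0.0037854118 = 4209754.6 gallon ≈ 4.21e+06 gallon (4 s.f.).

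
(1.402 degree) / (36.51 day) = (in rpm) 1 degree = 0.017453293 rad, so 1.402 degree = 1.402 * 0.017453293 = 0.024469516 rad. 1 day = 86400 s, so 36.51 day = 36.51 * 86400 = 3154464 s. Combine: 0.024469516 rad / 3154464 s = 7.7571074e-09 rad/s. 1 rpm = 0.10471976 rad/s, so 7.7571074e-09 rad/s = 7.7571074e-09 / 0.10471976 = 7.4074919e-08 rpm ≈ 7.407e-08 rpm (4 s.f.). Final answer: 7.407e-08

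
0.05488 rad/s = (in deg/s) 1 deg/s = 0.017453293 rad/s, so 0.05488 rad/s = 0.05488 / 0.017453293 = 3.1443924 deg/s ≈ 3.144 deg/s (4 s.f.). Final answer: 3.144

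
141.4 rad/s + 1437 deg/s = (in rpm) 1590. Check: 141.4 rad/s is already in rad/s. 1 deg/s = 0.017453293 rad/s, so 1437 deg/s = 1437 * 0.017453293 = 25.080381 rad/s. Sum: 141.4 + 25.080381 = 166.48038 rad/s. 1 rpm = 0.10471976 rad/s, so 166.48038 rad/s = 166.48038 / 0.10471976 = 1589.7705 rpm ≈ 1590 rpm (4 s.f.).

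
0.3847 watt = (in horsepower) 0.3847 watt = 0.3847 W. 1 horsepower = 745.69987 W, so 0.3847 W = 0.3847 / 745.69987 = 0.0005158912 horsepower ≈ 0.0005159 horsepower (4 s.f.). Final answer: 0.0005159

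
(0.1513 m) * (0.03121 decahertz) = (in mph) 0.1056. Check: 0.1513 m is already in m. 1 decahertz = 10 Hz, so 0.03121 decahertz = 0.03121 * 10 = 0.3121 Hz. Combine: 0.1513 m * 0.3121 Hz = 0.04722073 m/s. 1 mph = 0.44704 m/s, so 0.04722073 m/s = 0.04722073 / 0.44704 = 0.10562976 mph ≈ 0.1056 mph (4 s.f.).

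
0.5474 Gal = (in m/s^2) 1 Gal = 0.01 m/s^2, so 0.5474 Gal = 0.5474 * 0.01 = 0.005474 m/s^2. Result: 0.005474 m/s^2. Final answer: 0.005474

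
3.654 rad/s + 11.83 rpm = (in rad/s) 4.893. Check: 3.654 rad/s is already in rad/s. 1 rpm = 0.10471976 rad/s, so 11.83 rpm = 11.83 * 0.10471976 = 1.2388347 rad/s. Sum: 3.654 + 1.2388347 = 4.8928347 rad/s. Result: 4.8928347 rad/s ≈ 4.893 rad/s (4 s.f.).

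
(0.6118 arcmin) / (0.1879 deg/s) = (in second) 0.05427. Check: 1 arcmin = 0.00029088821 rad, so 0.6118 arcmin = 0.6118 * 0.00029088821 = 0.00017796541 rad. 1 deg/s = 0.017453293 rad/s, so 0.1879 deg/s = 0.1879 * 0.017453293 = 0.0032794737 rad/s. Combine: 0.00017796541 rad / 0.0032794737 rad/s = 0.054266454 s. 0.054266454 s = 0.054266454 second ≈ 0.05427 second (4 s.f.).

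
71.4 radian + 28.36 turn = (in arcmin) 71.4 radian = 71.4 rad. 1 turn = 6.2831853 rad, so 28.36 turn = 28.36 * 6.2831853 = 178.19114 rad. Sum: 71.4 + 178.19114 = 249.59114 rad. 1 arcmin = 0.00029088821 rad, so 249.59114 rad = 249.59114 / 0.00029088821 = 858031.12 arcmin ≈ 8.58e+05 arcmin (4 s.f.). Final answer: 8.58e+05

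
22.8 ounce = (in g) 1 ounce = 0.028349523 kg, so 22.8 ounce = 22.8 * 0.028349523 = 0.64636913 kg. 1 g = 0.001 kg, so 0.64636913 kg = 0.64636913 / 0.001 = 646.36913 g ≈ 646.4 g (4 s.f.). Final answer: 646.4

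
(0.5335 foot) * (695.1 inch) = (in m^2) 2.871. Check: 1 foot = 0.3048 m, so 0.5335 foot = 0.5335 * 0.3048 = 0.1626108 m. 1 inch = 0.0254 m, so 695.1 inch = 695.1 * 0.0254 = 17.65554 m. Combine: 0.1626108 m * 17.65554 m = 2.8709815 m^2. Result: 2.8709815 m^2 ≈ 2.871 m^2 (4 s.f.).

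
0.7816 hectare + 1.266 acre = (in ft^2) 1 hectare = 10000 m^2, so 0.7816 hectare = 0.7816 * 10000 = 7816 m^2. 1 acre = 4046.8564 m^2, so 1.266 acre = 1.266 * 4046.8564 = 5123.3202 m^2. Sum: 7816 + 5123.3202 = 12939.32 m^2. 1 ft^2 = 0.09290304 m^2, so 12939.32 m^2 = 12939.32 / 0.09290304 = 139277.68 ft^2 ≈ 1.393e+05 ft^2 (4 s.f.). Final answer: 1.393e+05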